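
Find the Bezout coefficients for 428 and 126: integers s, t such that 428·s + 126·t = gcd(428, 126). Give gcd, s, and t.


Euclidean algorithm on (428, 126) — divide until remainder is 0:
  428 = 3 · 126 + 50
  126 = 2 · 50 + 26
  50 = 1 · 26 + 24
  26 = 1 · 24 + 2
  24 = 12 · 2 + 0
gcd(428, 126) = 2.
Track Bezout coefficients alongside the remainders: start with r₀ = 428 = a·1 + b·0 (s = 1, t = 0) and r₁ = 126 = a·0 + b·1 (s = 0, t = 1); each new remainder r_{k+1} = r_{k-1} − q_k·r_k inherits s_{k+1} = s_{k-1} − q_k·s_k, t_{k+1} = t_{k-1} − q_k·t_k, so r_k = a·s_k + b·t_k at every step:
  q = 3: r = 50, s = 1 − 3·0 = 1, t = 0 − 3·1 = -3  (check: 428·1 + 126·(-3) = 50)
  q = 2: r = 26, s = 0 − 2·1 = -2, t = 1 − 2·(-3) = 7  (check: 428·(-2) + 126·7 = 26)
  q = 1: r = 24, s = 1 − 1·(-2) = 3, t = -3 − 1·7 = -10  (check: 428·3 + 126·(-10) = 24)
  q = 1: r = 2, s = -2 − 1·3 = -5, t = 7 − 1·(-10) = 17  (check: 428·(-5) + 126·17 = 2)
The row with r = 2 (the gcd) gives the Bezout coefficients s = -5, t = 17.
Result: 428 · (-5) + 126 · (17) = 2.

gcd(428, 126) = 2; s = -5, t = 17 (check: 428·(-5) + 126·17 = 2).


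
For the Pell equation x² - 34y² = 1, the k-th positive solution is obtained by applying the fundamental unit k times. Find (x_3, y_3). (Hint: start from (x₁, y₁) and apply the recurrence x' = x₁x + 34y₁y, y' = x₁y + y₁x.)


Step 1: Find the fundamental solution (x₁, y₁) of x² - 34y² = 1.
  Expand √34 as a continued fraction. a₀ = ⌊√34⌋ = 5; iterate m_{k+1} = d_k·a_k − m_k, d_{k+1} = (34 − m_{k+1}²)/d_k, a_{k+1} = ⌊(a₀ + m_{k+1})/d_{k+1}⌋ (starting m₀ = 0, d₀ = 1), with convergents p_k = a_k·p_{k-1} + p_{k-2}, q_k = a_k·q_{k-1} + q_{k-2} (p₋₁ = 1, q₋₁ = 0):
  k = 0: a₀ = 5; p₀/q₀ = 5/1; p₀² − 34·q₀² = 25 − 34 = -9.
  k = 1: m = 5, d = 9, a = ⌊(5 + 5)/9⌋ = 1; p/q = (1·5 + 1)/(1·1 + 0) = 6/1; p² − 34·q² = 36 − 34 = 2.
  k = 2: m = 4, d = 2, a = ⌊(5 + 4)/2⌋ = 4; p/q = (4·6 + 5)/(4·1 + 1) = 29/5; p² − 34·q² = 841 − 850 = -9.
  k = 3: m = 4, d = 9, a = ⌊(5 + 4)/9⌋ = 1; p/q = (1·29 + 6)/(1·5 + 1) = 35/6; p² − 34·q² = 1225 − 1224 = 1.
  The first convergent with p² − 34·q² = 1 gives the fundamental solution (x₁, y₁) = (35, 6).
Step 2: Apply the recurrence (x_{n+1}, y_{n+1}) = (x₁x_n + 34y₁y_n, x₁y_n + y₁x_n) repeatedly.
  From (x_1, y_1) = (35, 6): x_2 = 35·35 + 34·6·6 = 2449; y_2 = 35·6 + 6·35 = 420.
  From (x_2, y_2) = (2449, 420): x_3 = 35·2449 + 34·6·420 = 171395; y_3 = 35·420 + 6·2449 = 29394.
Step 3: Verify x_3² - 34·y_3² = 29376246025 - 29376246024 = 1 (should be 1). ✓

(x_1, y_1) = (35, 6); (x_3, y_3) = (171395, 29394).


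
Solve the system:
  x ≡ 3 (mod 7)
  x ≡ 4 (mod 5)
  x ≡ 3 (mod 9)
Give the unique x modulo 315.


Moduli 7, 5, 9 are pairwise coprime; by CRT there is a unique solution modulo M = 7 · 5 · 9 = 315.
Solve pairwise, accumulating the modulus:
  Start with x ≡ 3 (mod 7).
  Combine with x ≡ 4 (mod 5): since gcd(7, 5) = 1, we get a unique residue mod 35.
    Write x = 3 + 7·t and substitute into x ≡ 4 (mod 5): 7·t ≡ 4 − 3 = 1 (mod 5).
    Reduce coefficients mod 5: 2·t ≡ 1 (mod 5).
    The inverse of 2 mod 5 is 3 (since 2·3 = 6 = 1·5 + 1), so t ≡ 3·1 = 3 ≡ 3 (mod 5).
    Then x = 3 + 7·3 = 24, valid modulo lcm(7, 5) = 35: x ≡ 24 (mod 35).
  Combine with x ≡ 3 (mod 9): since gcd(35, 9) = 1, we get a unique residue mod 315.
    Write x = 24 + 35·t and substitute into x ≡ 3 (mod 9): 35·t ≡ 3 − 24 = -21 (mod 9).
    Reduce coefficients mod 9: 8·t ≡ 6 (mod 9).
    The inverse of 8 mod 9 is 8 (since 8·8 = 64 = 7·9 + 1), so t ≡ 8·6 = 48 ≡ 3 (mod 9).
    Then x = 24 + 35·3 = 129, valid modulo lcm(35, 9) = 315: x ≡ 129 (mod 315).
Verify: 129 mod 7 = 3 ✓, 129 mod 5 = 4 ✓, 129 mod 9 = 3 ✓.

x ≡ 129 (mod 315).


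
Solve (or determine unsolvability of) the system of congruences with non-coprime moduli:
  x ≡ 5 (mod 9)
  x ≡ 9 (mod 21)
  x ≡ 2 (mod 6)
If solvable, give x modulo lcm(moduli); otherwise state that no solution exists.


Moduli 9, 21, 6 are not pairwise coprime, so CRT works modulo lcm(m_i) when all pairwise compatibility conditions hold.
Pairwise compatibility: gcd(m_i, m_j) must divide a_i - a_j for every pair.
Merge one congruence at a time:
  Start: x ≡ 5 (mod 9).
  Combine with x ≡ 9 (mod 21): gcd(9, 21) = 3, and 9 - 5 = 4 is NOT divisible by 3.
    ⇒ system is inconsistent (no integer solution).

No solution (the system is inconsistent).


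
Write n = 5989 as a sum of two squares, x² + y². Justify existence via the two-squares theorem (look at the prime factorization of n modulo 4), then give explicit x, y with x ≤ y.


Step 1: Factor n = 5989 = 53 · 113.
Step 2: Check the mod-4 condition on each prime factor: 53 ≡ 1 (mod 4), exponent 1; 113 ≡ 1 (mod 4), exponent 1.
All primes ≡ 3 (mod 4) appear to even exponent (or don't appear), so by the two-squares theorem n IS expressible as a sum of two squares.
Step 3: Build a representation. Here n = 53 · 113 is a product of primes ≡ 1 (mod 4). Each prime p ≡ 1 (mod 4) is itself a sum of two squares; find a² by testing p − a² for a perfect square:
  53: 53 − 1² = 52, 53 − 2² = 49 = 7² ⇒ 53 = 2² + 7².
  113: 113 − 1² = 112, 113 − 2² = 109, 113 − 3² = 104, 113 − 4² = 97, 113 − 5² = 88, 113 − 6² = 77, 113 − 7² = 64 = 8² ⇒ 113 = 7² + 8².
  Combine using the Brahmagupta–Fibonacci identity (a² + b²)(c² + d²) = (ac − bd)² + (ad + bc)² = (ac + bd)² + (ad − bc)²:
  53 · 113 = 5989: from (2² + 7²)(7² + 8²), take (2·7 − 7·8, 2·8 + 7·7) = (14 − 56, 16 + 49) = (-42, 65); dropping signs (only squares matter) gives (42, 65); check 42² + 65² = 1764 + 4225 = 5989 ✓.
Step 4: Order so x ≤ y and verify: 42² + 65² = 1764 + 4225 = 5989 = n. ✓

n = 5989 = 42² + 65² (one valid representation with x ≤ y).


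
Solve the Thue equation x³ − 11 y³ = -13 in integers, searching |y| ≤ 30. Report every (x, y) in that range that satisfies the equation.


The equation is x³ - 11y³ = -13. For fixed y, x³ = 11·y³ − 13, so a solution requires the RHS to be a perfect cube.
Strategy: iterate y from -30 to 30, compute RHS = 11·y³ − 13, and check whether it is a (positive or negative) perfect cube.
Check small values of y:
  y = 0: RHS = -13 is not a perfect cube.
  y = 1: RHS = -2 is not a perfect cube.
  y = -1: RHS = -24 is not a perfect cube.
  y = 2: RHS = 75 is not a perfect cube.
  y = -2: RHS = -101 is not a perfect cube.
  y = 3: RHS = 284 is not a perfect cube.
  y = -3: RHS = -310 is not a perfect cube.
Continuing the search up to |y| = 30 finds no solutions either.
No (x, y) in the scanned range satisfies the equation.

No integer solutions with |y| ≤ 30.


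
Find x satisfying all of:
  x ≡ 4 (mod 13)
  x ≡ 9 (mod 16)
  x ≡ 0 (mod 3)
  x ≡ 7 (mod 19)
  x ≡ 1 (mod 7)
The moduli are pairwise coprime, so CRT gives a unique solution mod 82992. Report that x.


Product of moduli M = 13 · 16 · 3 · 19 · 7 = 82992.
Merge one congruence at a time:
  Start: x ≡ 4 (mod 13).
  Combine with x ≡ 9 (mod 16); new modulus lcm = 208.
    Write x = 4 + 13·t and substitute into x ≡ 9 (mod 16): 13·t ≡ 9 − 4 = 5 (mod 16).
    The inverse of 13 mod 16 is 5 (since 13·5 = 65 = 4·16 + 1), so t ≡ 5·5 = 25 ≡ 9 (mod 16).
    Then x = 4 + 13·9 = 121, valid modulo lcm(13, 16) = 208: x ≡ 121 (mod 208).
  Combine with x ≡ 0 (mod 3); new modulus lcm = 624.
    Write x = 121 + 208·t and substitute into x ≡ 0 (mod 3): 208·t ≡ 0 − 121 = -121 (mod 3).
    Reduce coefficients mod 3: 1·t ≡ 2 (mod 3).
    So t ≡ 2 (mod 3).
    Then x = 121 + 208·2 = 537, valid modulo lcm(208, 3) = 624: x ≡ 537 (mod 624).
  Combine with x ≡ 7 (mod 19); new modulus lcm = 11856.
    Write x = 537 + 624·t and substitute into x ≡ 7 (mod 19): 624·t ≡ 7 − 537 = -530 (mod 19).
    Reduce coefficients mod 19: 16·t ≡ 2 (mod 19).
    The inverse of 16 mod 19 is 6 (since 16·6 = 96 = 5·19 + 1), so t ≡ 6·2 = 12 ≡ 12 (mod 19).
    Then x = 537 + 624·12 = 8025, valid modulo lcm(624, 19) = 11856: x ≡ 8025 (mod 11856).
  Combine with x ≡ 1 (mod 7); new modulus lcm = 82992.
    Write x = 8025 + 11856·t and substitute into x ≡ 1 (mod 7): 11856·t ≡ 1 − 8025 = -8024 (mod 7).
    Reduce coefficients mod 7: 5·t ≡ 5 (mod 7).
    The inverse of 5 mod 7 is 3 (since 5·3 = 15 = 2·7 + 1), so t ≡ 3·5 = 15 ≡ 1 (mod 7).
    Then x = 8025 + 11856·1 = 19881, valid modulo lcm(11856, 7) = 82992: x ≡ 19881 (mod 82992).
Verify against each original: 19881 mod 13 = 4, 19881 mod 16 = 9, 19881 mod 3 = 0, 19881 mod 19 = 7, 19881 mod 7 = 1.

x ≡ 19881 (mod 82992).


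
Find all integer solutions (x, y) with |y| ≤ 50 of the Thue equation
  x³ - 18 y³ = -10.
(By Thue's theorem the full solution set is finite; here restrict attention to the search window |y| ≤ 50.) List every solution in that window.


The equation is x³ - 18y³ = -10. For fixed y, x³ = 18·y³ − 10, so a solution requires the RHS to be a perfect cube.
Strategy: iterate y from -50 to 50, compute RHS = 18·y³ − 10, and check whether it is a (positive or negative) perfect cube.
Check small values of y:
  y = 0: RHS = -10 is not a perfect cube.
  y = 1: RHS = 8 = (2)³ ⇒ x = 2 works.
  y = -1: RHS = -28 is not a perfect cube.
  y = 2: RHS = 134 is not a perfect cube.
  y = -2: RHS = -154 is not a perfect cube.
  y = 3: RHS = 476 is not a perfect cube.
  y = -3: RHS = -496 is not a perfect cube.
Continuing the search up to |y| = 50 finds no further solutions beyond those listed.
Collected solutions: (2, 1).

Solutions (with |y| ≤ 50): (2, 1).


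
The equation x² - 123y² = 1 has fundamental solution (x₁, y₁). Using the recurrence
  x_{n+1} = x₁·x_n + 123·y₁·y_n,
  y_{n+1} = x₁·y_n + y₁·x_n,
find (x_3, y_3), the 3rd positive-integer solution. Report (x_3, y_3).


Step 1: Find the fundamental solution (x₁, y₁) of x² - 123y² = 1.
  Expand √123 as a continued fraction. a₀ = ⌊√123⌋ = 11; iterate m_{k+1} = d_k·a_k − m_k, d_{k+1} = (123 − m_{k+1}²)/d_k, a_{k+1} = ⌊(a₀ + m_{k+1})/d_{k+1}⌋ (starting m₀ = 0, d₀ = 1), with convergents p_k = a_k·p_{k-1} + p_{k-2}, q_k = a_k·q_{k-1} + q_{k-2} (p₋₁ = 1, q₋₁ = 0):
  k = 0: a₀ = 11; p₀/q₀ = 11/1; p₀² − 123·q₀² = 121 − 123 = -2.
  k = 1: m = 11, d = 2, a = ⌊(11 + 11)/2⌋ = 11; p/q = (11·11 + 1)/(11·1 + 0) = 122/11; p² − 123·q² = 14884 − 14883 = 1.
  The first convergent with p² − 123·q² = 1 gives the fundamental solution (x₁, y₁) = (122, 11).
Step 2: Apply the recurrence (x_{n+1}, y_{n+1}) = (x₁x_n + 123y₁y_n, x₁y_n + y₁x_n) repeatedly.
  From (x_1, y_1) = (122, 11): x_2 = 122·122 + 123·11·11 = 29767; y_2 = 122·11 + 11·122 = 2684.
  From (x_2, y_2) = (29767, 2684): x_3 = 122·29767 + 123·11·2684 = 7263026; y_3 = 122·2684 + 11·29767 = 654885.
Step 3: Verify x_3² - 123·y_3² = 52751546676676 - 52751546676675 = 1 (should be 1). ✓

(x_1, y_1) = (122, 11); (x_3, y_3) = (7263026, 654885).


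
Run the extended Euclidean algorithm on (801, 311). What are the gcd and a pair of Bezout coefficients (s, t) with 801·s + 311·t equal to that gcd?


Euclidean algorithm on (801, 311) — divide until remainder is 0:
  801 = 2 · 311 + 179
  311 = 1 · 179 + 132
  179 = 1 · 132 + 47
  132 = 2 · 47 + 38
  47 = 1 · 38 + 9
  38 = 4 · 9 + 2
  9 = 4 · 2 + 1
  2 = 2 · 1 + 0
gcd(801, 311) = 1.
Track Bezout coefficients alongside the remainders: start with r₀ = 801 = a·1 + b·0 (s = 1, t = 0) and r₁ = 311 = a·0 + b·1 (s = 0, t = 1); each new remainder r_{k+1} = r_{k-1} − q_k·r_k inherits s_{k+1} = s_{k-1} − q_k·s_k, t_{k+1} = t_{k-1} − q_k·t_k, so r_k = a·s_k + b·t_k at every step:
  q = 2: r = 179, s = 1 − 2·0 = 1, t = 0 − 2·1 = -2  (check: 801·1 + 311·(-2) = 179)
  q = 1: r = 132, s = 0 − 1·1 = -1, t = 1 − 1·(-2) = 3  (check: 801·(-1) + 311·3 = 132)
  q = 1: r = 47, s = 1 − 1·(-1) = 2, t = -2 − 1·3 = -5  (check: 801·2 + 311·(-5) = 47)
  q = 2: r = 38, s = -1 − 2·2 = -5, t = 3 − 2·(-5) = 13  (check: 801·(-5) + 311·13 = 38)
  q = 1: r = 9, s = 2 − 1·(-5) = 7, t = -5 − 1·13 = -18  (check: 801·7 + 311·(-18) = 9)
  q = 4: r = 2, s = -5 − 4·7 = -33, t = 13 − 4·(-18) = 85  (check: 801·(-33) + 311·85 = 2)
  q = 4: r = 1, s = 7 − 4·(-33) = 139, t = -18 − 4·85 = -358  (check: 801·139 + 311·(-358) = 1)
The row with r = 1 (the gcd) gives the Bezout coefficients s = 139, t = -358.
Result: 801 · (139) + 311 · (-358) = 1.

gcd(801, 311) = 1; s = 139, t = -358 (check: 801·139 + 311·(-358) = 1).


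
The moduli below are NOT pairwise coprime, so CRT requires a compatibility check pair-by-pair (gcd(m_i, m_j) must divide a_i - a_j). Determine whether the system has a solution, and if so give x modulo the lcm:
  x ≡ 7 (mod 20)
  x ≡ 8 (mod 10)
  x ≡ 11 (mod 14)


Moduli 20, 10, 14 are not pairwise coprime, so CRT works modulo lcm(m_i) when all pairwise compatibility conditions hold.
Pairwise compatibility: gcd(m_i, m_j) must divide a_i - a_j for every pair.
Merge one congruence at a time:
  Start: x ≡ 7 (mod 20).
  Combine with x ≡ 8 (mod 10): gcd(20, 10) = 10, and 8 - 7 = 1 is NOT divisible by 10.
    ⇒ system is inconsistent (no integer solution).

No solution (the system is inconsistent).


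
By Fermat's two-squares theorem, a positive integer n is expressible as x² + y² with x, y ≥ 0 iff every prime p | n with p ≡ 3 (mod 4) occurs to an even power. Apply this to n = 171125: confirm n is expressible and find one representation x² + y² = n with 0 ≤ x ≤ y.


Step 1: Factor n = 171125 = 5^3 · 37^2.
Step 2: Check the mod-4 condition on each prime factor: 5 ≡ 1 (mod 4), exponent 3; 37 ≡ 1 (mod 4), exponent 2.
All primes ≡ 3 (mod 4) appear to even exponent (or don't appear), so by the two-squares theorem n IS expressible as a sum of two squares.
Step 3: Build a representation. Group n = k² · m with k = 5 and m = 5 · 37 · 37 = 6845 (a product of primes ≡ 1 (mod 4)); a representation of m scales to one of n via (k·x)² + (k·y)² = k²(x² + y²). Each prime p ≡ 1 (mod 4) is itself a sum of two squares; find a² by testing p − a² for a perfect square:
  5: 5 − 1² = 4 = 2² ⇒ 5 = 1² + 2².
  37: 37 − 1² = 36 = 6² ⇒ 37 = 1² + 6².
  Combine using the Brahmagupta–Fibonacci identity (a² + b²)(c² + d²) = (ac − bd)² + (ad + bc)² = (ac + bd)² + (ad − bc)²:
  5 · 37 = 185: from (1² + 2²)(1² + 6²), take (1·1 − 2·6, 1·6 + 2·1) = (1 − 12, 6 + 2) = (-11, 8); dropping signs (only squares matter) gives (11, 8); check 11² + 8² = 121 + 64 = 185 ✓.
  185 · 37 = 6845: from (11² + 8²)(1² + 6²), take (11·1 − 8·6, 11·6 + 8·1) = (11 − 48, 66 + 8) = (-37, 74); dropping signs (only squares matter) gives (37, 74); check 37² + 74² = 1369 + 5476 = 6845 ✓.
  Scale by k = 5: (5·37, 5·74) = (185, 370).
Step 4: Order so x ≤ y and verify: 185² + 370² = 34225 + 136900 = 171125 = n. ✓

n = 171125 = 185² + 370² (one valid representation with x ≤ y).


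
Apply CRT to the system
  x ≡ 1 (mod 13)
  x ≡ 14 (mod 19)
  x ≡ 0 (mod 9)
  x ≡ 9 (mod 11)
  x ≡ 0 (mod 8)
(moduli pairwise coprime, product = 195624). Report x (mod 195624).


Product of moduli M = 13 · 19 · 9 · 11 · 8 = 195624.
Merge one congruence at a time:
  Start: x ≡ 1 (mod 13).
  Combine with x ≡ 14 (mod 19); new modulus lcm = 247.
    Write x = 1 + 13·t and substitute into x ≡ 14 (mod 19): 13·t ≡ 14 − 1 = 13 (mod 19).
    The inverse of 13 mod 19 is 3 (since 13·3 = 39 = 2·19 + 1), so t ≡ 3·13 = 39 ≡ 1 (mod 19).
    Then x = 1 + 13·1 = 14, valid modulo lcm(13, 19) = 247: x ≡ 14 (mod 247).
  Combine with x ≡ 0 (mod 9); new modulus lcm = 2223.
    Write x = 14 + 247·t and substitute into x ≡ 0 (mod 9): 247·t ≡ 0 − 14 = -14 (mod 9).
    Reduce coefficients mod 9: 4·t ≡ 4 (mod 9).
    The inverse of 4 mod 9 is 7 (since 4·7 = 28 = 3·9 + 1), so t ≡ 7·4 = 28 ≡ 1 (mod 9).
    Then x = 14 + 247·1 = 261, valid modulo lcm(247, 9) = 2223: x ≡ 261 (mod 2223).
  Combine with x ≡ 9 (mod 11); new modulus lcm = 24453.
    Write x = 261 + 2223·t and substitute into x ≡ 9 (mod 11): 2223·t ≡ 9 − 261 = -252 (mod 11).
    Reduce coefficients mod 11: 1·t ≡ 1 (mod 11).
    So t ≡ 1 (mod 11).
    Then x = 261 + 2223·1 = 2484, valid modulo lcm(2223, 11) = 24453: x ≡ 2484 (mod 24453).
  Combine with x ≡ 0 (mod 8); new modulus lcm = 195624.
    Write x = 2484 + 24453·t and substitute into x ≡ 0 (mod 8): 24453·t ≡ 0 − 2484 = -2484 (mod 8).
    Reduce coefficients mod 8: 5·t ≡ 4 (mod 8).
    The inverse of 5 mod 8 is 5 (since 5·5 = 25 = 3·8 + 1), so t ≡ 5·4 = 20 ≡ 4 (mod 8).
    Then x = 2484 + 24453·4 = 100296, valid modulo lcm(24453, 8) = 195624: x ≡ 100296 (mod 195624).
Verify against each original: 100296 mod 13 = 1, 100296 mod 19 = 14, 100296 mod 9 = 0, 100296 mod 11 = 9, 100296 mod 8 = 0.

x ≡ 100296 (mod 195624).


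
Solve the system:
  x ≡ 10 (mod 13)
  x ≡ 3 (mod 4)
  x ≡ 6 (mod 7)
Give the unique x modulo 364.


Moduli 13, 4, 7 are pairwise coprime; by CRT there is a unique solution modulo M = 13 · 4 · 7 = 364.
Solve pairwise, accumulating the modulus:
  Start with x ≡ 10 (mod 13).
  Combine with x ≡ 3 (mod 4): since gcd(13, 4) = 1, we get a unique residue mod 52.
    Write x = 10 + 13·t and substitute into x ≡ 3 (mod 4): 13·t ≡ 3 − 10 = -7 (mod 4).
    Reduce coefficients mod 4: 1·t ≡ 1 (mod 4).
    So t ≡ 1 (mod 4).
    Then x = 10 + 13·1 = 23, valid modulo lcm(13, 4) = 52: x ≡ 23 (mod 52).
  Combine with x ≡ 6 (mod 7): since gcd(52, 7) = 1, we get a unique residue mod 364.
    Write x = 23 + 52·t and substitute into x ≡ 6 (mod 7): 52·t ≡ 6 − 23 = -17 (mod 7).
    Reduce coefficients mod 7: 3·t ≡ 4 (mod 7).
    The inverse of 3 mod 7 is 5 (since 3·5 = 15 = 2·7 + 1), so t ≡ 5·4 = 20 ≡ 6 (mod 7).
    Then x = 23 + 52·6 = 335, valid modulo lcm(52, 7) = 364: x ≡ 335 (mod 364).
Verify: 335 mod 13 = 10 ✓, 335 mod 4 = 3 ✓, 335 mod 7 = 6 ✓.

x ≡ 335 (mod 364).


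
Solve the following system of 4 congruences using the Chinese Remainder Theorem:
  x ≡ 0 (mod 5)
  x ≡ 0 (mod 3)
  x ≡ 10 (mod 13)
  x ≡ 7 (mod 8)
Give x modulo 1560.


Product of moduli M = 5 · 3 · 13 · 8 = 1560.
Merge one congruence at a time:
  Start: x ≡ 0 (mod 5).
  Combine with x ≡ 0 (mod 3); new modulus lcm = 15.
    Write x = 0 + 5·t and substitute into x ≡ 0 (mod 3): 5·t ≡ 0 − 0 = 0 (mod 3).
    Reduce coefficients mod 3: 2·t ≡ 0 (mod 3).
    The inverse of 2 mod 3 is 2 (since 2·2 = 4 = 1·3 + 1), so t ≡ 2·0 = 0 ≡ 0 (mod 3).
    Then x = 0 + 5·0 = 0, valid modulo lcm(5, 3) = 15: x ≡ 0 (mod 15).
  Combine with x ≡ 10 (mod 13); new modulus lcm = 195.
    Write x = 0 + 15·t and substitute into x ≡ 10 (mod 13): 15·t ≡ 10 − 0 = 10 (mod 13).
    Reduce coefficients mod 13: 2·t ≡ 10 (mod 13).
    The inverse of 2 mod 13 is 7 (since 2·7 = 14 = 1·13 + 1), so t ≡ 7·10 = 70 ≡ 5 (mod 13).
    Then x = 0 + 15·5 = 75, valid modulo lcm(15, 13) = 195: x ≡ 75 (mod 195).
  Combine with x ≡ 7 (mod 8); new modulus lcm = 1560.
    Write x = 75 + 195·t and substitute into x ≡ 7 (mod 8): 195·t ≡ 7 − 75 = -68 (mod 8).
    Reduce coefficients mod 8: 3·t ≡ 4 (mod 8).
    The inverse of 3 mod 8 is 3 (since 3·3 = 9 = 1·8 + 1), so t ≡ 3·4 = 12 ≡ 4 (mod 8).
    Then x = 75 + 195·4 = 855, valid modulo lcm(195, 8) = 1560: x ≡ 855 (mod 1560).
Verify against each original: 855 mod 5 = 0, 855 mod 3 = 0, 855 mod 13 = 10, 855 mod 8 = 7.

x ≡ 855 (mod 1560).


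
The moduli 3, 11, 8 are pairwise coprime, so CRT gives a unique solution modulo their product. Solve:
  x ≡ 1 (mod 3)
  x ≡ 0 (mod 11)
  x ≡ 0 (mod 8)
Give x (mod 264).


Moduli 3, 11, 8 are pairwise coprime; by CRT there is a unique solution modulo M = 3 · 11 · 8 = 264.
Solve pairwise, accumulating the modulus:
  Start with x ≡ 1 (mod 3).
  Combine with x ≡ 0 (mod 11): since gcd(3, 11) = 1, we get a unique residue mod 33.
    Write x = 1 + 3·t and substitute into x ≡ 0 (mod 11): 3·t ≡ 0 − 1 = -1 (mod 11).
    Reduce coefficients mod 11: 3·t ≡ 10 (mod 11).
    The inverse of 3 mod 11 is 4 (since 3·4 = 12 = 1·11 + 1), so t ≡ 4·10 = 40 ≡ 7 (mod 11).
    Then x = 1 + 3·7 = 22, valid modulo lcm(3, 11) = 33: x ≡ 22 (mod 33).
  Combine with x ≡ 0 (mod 8): since gcd(33, 8) = 1, we get a unique residue mod 264.
    Write x = 22 + 33·t and substitute into x ≡ 0 (mod 8): 33·t ≡ 0 − 22 = -22 (mod 8).
    Reduce coefficients mod 8: 1·t ≡ 2 (mod 8).
    So t ≡ 2 (mod 8).
    Then x = 22 + 33·2 = 88, valid modulo lcm(33, 8) = 264: x ≡ 88 (mod 264).
Verify: 88 mod 3 = 1 ✓, 88 mod 11 = 0 ✓, 88 mod 8 = 0 ✓.

x ≡ 88 (mod 264).


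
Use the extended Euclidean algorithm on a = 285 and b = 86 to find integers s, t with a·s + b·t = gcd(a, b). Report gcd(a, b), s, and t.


Euclidean algorithm on (285, 86) — divide until remainder is 0:
  285 = 3 · 86 + 27
  86 = 3 · 27 + 5
  27 = 5 · 5 + 2
  5 = 2 · 2 + 1
  2 = 2 · 1 + 0
gcd(285, 86) = 1.
Track Bezout coefficients alongside the remainders: start with r₀ = 285 = a·1 + b·0 (s = 1, t = 0) and r₁ = 86 = a·0 + b·1 (s = 0, t = 1); each new remainder r_{k+1} = r_{k-1} − q_k·r_k inherits s_{k+1} = s_{k-1} − q_k·s_k, t_{k+1} = t_{k-1} − q_k·t_k, so r_k = a·s_k + b·t_k at every step:
  q = 3: r = 27, s = 1 − 3·0 = 1, t = 0 − 3·1 = -3  (check: 285·1 + 86·(-3) = 27)
  q = 3: r = 5, s = 0 − 3·1 = -3, t = 1 − 3·(-3) = 10  (check: 285·(-3) + 86·10 = 5)
  q = 5: r = 2, s = 1 − 5·(-3) = 16, t = -3 − 5·10 = -53  (check: 285·16 + 86·(-53) = 2)
  q = 2: r = 1, s = -3 − 2·16 = -35, t = 10 − 2·(-53) = 116  (check: 285·(-35) + 86·116 = 1)
The row with r = 1 (the gcd) gives the Bezout coefficients s = -35, t = 116.
Result: 285 · (-35) + 86 · (116) = 1.

gcd(285, 86) = 1; s = -35, t = 116 (check: 285·(-35) + 86·116 = 1).


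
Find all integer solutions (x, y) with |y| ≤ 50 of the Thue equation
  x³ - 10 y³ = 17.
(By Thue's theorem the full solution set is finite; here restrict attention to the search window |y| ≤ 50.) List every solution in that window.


The equation is x³ - 10y³ = 17. For fixed y, x³ = 10·y³ + 17, so a solution requires the RHS to be a perfect cube.
Strategy: iterate y from -50 to 50, compute RHS = 10·y³ + 17, and check whether it is a (positive or negative) perfect cube.
Check small values of y:
  y = 0: RHS = 17 is not a perfect cube.
  y = 1: RHS = 27 = (3)³ ⇒ x = 3 works.
  y = -1: RHS = 7 is not a perfect cube.
  y = 2: RHS = 97 is not a perfect cube.
  y = -2: RHS = -63 is not a perfect cube.
  y = 3: RHS = 287 is not a perfect cube.
  y = -3: RHS = -253 is not a perfect cube.
Continuing the search up to |y| = 50 finds no further solutions beyond those listed.
Collected solutions: (3, 1).

Solutions (with |y| ≤ 50): (3, 1).


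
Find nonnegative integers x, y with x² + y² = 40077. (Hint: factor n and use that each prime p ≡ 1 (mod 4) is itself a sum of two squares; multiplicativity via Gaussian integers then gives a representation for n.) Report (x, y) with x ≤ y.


Step 1: Factor n = 40077 = 3^2 · 61 · 73.
Step 2: Check the mod-4 condition on each prime factor: 3 ≡ 3 (mod 4), exponent 2 (must be even); 61 ≡ 1 (mod 4), exponent 1; 73 ≡ 1 (mod 4), exponent 1.
All primes ≡ 3 (mod 4) appear to even exponent (or don't appear), so by the two-squares theorem n IS expressible as a sum of two squares.
Step 3: Build a representation. Group n = k² · m with k = 3 and m = 61 · 73 = 4453 (a product of primes ≡ 1 (mod 4)); a representation of m scales to one of n via (k·x)² + (k·y)² = k²(x² + y²). Each prime p ≡ 1 (mod 4) is itself a sum of two squares; find a² by testing p − a² for a perfect square:
  61: 61 − 1² = 60, 61 − 2² = 57, 61 − 3² = 52, 61 − 4² = 45, 61 − 5² = 36 = 6² ⇒ 61 = 5² + 6².
  73: 73 − 1² = 72, 73 − 2² = 69, 73 − 3² = 64 = 8² ⇒ 73 = 3² + 8².
  Combine using the Brahmagupta–Fibonacci identity (a² + b²)(c² + d²) = (ac − bd)² + (ad + bc)² = (ac + bd)² + (ad − bc)²:
  61 · 73 = 4453: from (5² + 6²)(3² + 8²), take (5·3 − 6·8, 5·8 + 6·3) = (15 − 48, 40 + 18) = (-33, 58); dropping signs (only squares matter) gives (33, 58); check 33² + 58² = 1089 + 3364 = 4453 ✓.
  Scale by k = 3: (3·33, 3·58) = (99, 174).
Step 4: Order so x ≤ y and verify: 99² + 174² = 9801 + 30276 = 40077 = n. ✓

n = 40077 = 99² + 174² (one valid representation with x ≤ y).


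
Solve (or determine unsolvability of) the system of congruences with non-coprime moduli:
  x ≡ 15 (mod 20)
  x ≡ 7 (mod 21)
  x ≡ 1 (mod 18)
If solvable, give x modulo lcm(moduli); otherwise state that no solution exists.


Moduli 20, 21, 18 are not pairwise coprime, so CRT works modulo lcm(m_i) when all pairwise compatibility conditions hold.
Pairwise compatibility: gcd(m_i, m_j) must divide a_i - a_j for every pair.
Merge one congruence at a time:
  Start: x ≡ 15 (mod 20).
  Combine with x ≡ 7 (mod 21): gcd(20, 21) = 1; 7 - 15 = -8, which IS divisible by 1, so compatible.
    Write x = 15 + 20·t and substitute into x ≡ 7 (mod 21): 20·t ≡ 7 − 15 = -8 (mod 21).
    Reduce coefficients mod 21: 20·t ≡ 13 (mod 21).
    The inverse of 20 mod 21 is 20 (since 20·20 = 400 = 19·21 + 1), so t ≡ 20·13 = 260 ≡ 8 (mod 21).
    Then x = 15 + 20·8 = 175, valid modulo lcm(20, 21) = 420: x ≡ 175 (mod 420).
  Combine with x ≡ 1 (mod 18): gcd(420, 18) = 6; 1 - 175 = -174, which IS divisible by 6, so compatible.
    Write x = 175 + 420·t and substitute into x ≡ 1 (mod 18): 420·t ≡ 1 − 175 = -174 (mod 18).
    Divide the congruence (and modulus) by g = 6: 70·t ≡ -29 (mod 3).
    Reduce coefficients mod 3: 1·t ≡ 1 (mod 3).
    So t ≡ 1 (mod 3).
    Then x = 175 + 420·1 = 595, valid modulo lcm(420, 18) = 1260: x ≡ 595 (mod 1260).
Verify: 595 mod 20 = 15, 595 mod 21 = 7, 595 mod 18 = 1.

x ≡ 595 (mod 1260).


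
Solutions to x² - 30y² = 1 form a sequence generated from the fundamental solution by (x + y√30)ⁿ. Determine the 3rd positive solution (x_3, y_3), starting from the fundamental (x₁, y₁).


Step 1: Find the fundamental solution (x₁, y₁) of x² - 30y² = 1.
  Expand √30 as a continued fraction. a₀ = ⌊√30⌋ = 5; iterate m_{k+1} = d_k·a_k − m_k, d_{k+1} = (30 − m_{k+1}²)/d_k, a_{k+1} = ⌊(a₀ + m_{k+1})/d_{k+1}⌋ (starting m₀ = 0, d₀ = 1), with convergents p_k = a_k·p_{k-1} + p_{k-2}, q_k = a_k·q_{k-1} + q_{k-2} (p₋₁ = 1, q₋₁ = 0):
  k = 0: a₀ = 5; p₀/q₀ = 5/1; p₀² − 30·q₀² = 25 − 30 = -5.
  k = 1: m = 5, d = 5, a = ⌊(5 + 5)/5⌋ = 2; p/q = (2·5 + 1)/(2·1 + 0) = 11/2; p² − 30·q² = 121 − 120 = 1.
  The first convergent with p² − 30·q² = 1 gives the fundamental solution (x₁, y₁) = (11, 2).
Step 2: Apply the recurrence (x_{n+1}, y_{n+1}) = (x₁x_n + 30y₁y_n, x₁y_n + y₁x_n) repeatedly.
  From (x_1, y_1) = (11, 2): x_2 = 11·11 + 30·2·2 = 241; y_2 = 11·2 + 2·11 = 44.
  From (x_2, y_2) = (241, 44): x_3 = 11·241 + 30·2·44 = 5291; y_3 = 11·44 + 2·241 = 966.
Step 3: Verify x_3² - 30·y_3² = 27994681 - 27994680 = 1 (should be 1). ✓

(x_1, y_1) = (11, 2); (x_3, y_3) = (5291, 966).


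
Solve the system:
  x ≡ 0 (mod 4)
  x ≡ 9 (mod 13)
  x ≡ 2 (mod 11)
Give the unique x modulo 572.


Moduli 4, 13, 11 are pairwise coprime; by CRT there is a unique solution modulo M = 4 · 13 · 11 = 572.
Solve pairwise, accumulating the modulus:
  Start with x ≡ 0 (mod 4).
  Combine with x ≡ 9 (mod 13): since gcd(4, 13) = 1, we get a unique residue mod 52.
    Write x = 0 + 4·t and substitute into x ≡ 9 (mod 13): 4·t ≡ 9 − 0 = 9 (mod 13).
    The inverse of 4 mod 13 is 10 (since 4·10 = 40 = 3·13 + 1), so t ≡ 10·9 = 90 ≡ 12 (mod 13).
    Then x = 0 + 4·12 = 48, valid modulo lcm(4, 13) = 52: x ≡ 48 (mod 52).
  Combine with x ≡ 2 (mod 11): since gcd(52, 11) = 1, we get a unique residue mod 572.
    Write x = 48 + 52·t and substitute into x ≡ 2 (mod 11): 52·t ≡ 2 − 48 = -46 (mod 11).
    Reduce coefficients mod 11: 8·t ≡ 9 (mod 11).
    The inverse of 8 mod 11 is 7 (since 8·7 = 56 = 5·11 + 1), so t ≡ 7·9 = 63 ≡ 8 (mod 11).
    Then x = 48 + 52·8 = 464, valid modulo lcm(52, 11) = 572: x ≡ 464 (mod 572).
Verify: 464 mod 4 = 0 ✓, 464 mod 13 = 9 ✓, 464 mod 11 = 2 ✓.

x ≡ 464 (mod 572).


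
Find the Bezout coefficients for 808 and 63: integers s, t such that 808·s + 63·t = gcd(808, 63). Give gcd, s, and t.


Euclidean algorithm on (808, 63) — divide until remainder is 0:
  808 = 12 · 63 + 52
  63 = 1 · 52 + 11
  52 = 4 · 11 + 8
  11 = 1 · 8 + 3
  8 = 2 · 3 + 2
  3 = 1 · 2 + 1
  2 = 2 · 1 + 0
gcd(808, 63) = 1.
Track Bezout coefficients alongside the remainders: start with r₀ = 808 = a·1 + b·0 (s = 1, t = 0) and r₁ = 63 = a·0 + b·1 (s = 0, t = 1); each new remainder r_{k+1} = r_{k-1} − q_k·r_k inherits s_{k+1} = s_{k-1} − q_k·s_k, t_{k+1} = t_{k-1} − q_k·t_k, so r_k = a·s_k + b·t_k at every step:
  q = 12: r = 52, s = 1 − 12·0 = 1, t = 0 − 12·1 = -12  (check: 808·1 + 63·(-12) = 52)
  q = 1: r = 11, s = 0 − 1·1 = -1, t = 1 − 1·(-12) = 13  (check: 808·(-1) + 63·13 = 11)
  q = 4: r = 8, s = 1 − 4·(-1) = 5, t = -12 − 4·13 = -64  (check: 808·5 + 63·(-64) = 8)
  q = 1: r = 3, s = -1 − 1·5 = -6, t = 13 − 1·(-64) = 77  (check: 808·(-6) + 63·77 = 3)
  q = 2: r = 2, s = 5 − 2·(-6) = 17, t = -64 − 2·77 = -218  (check: 808·17 + 63·(-218) = 2)
  q = 1: r = 1, s = -6 − 1·17 = -23, t = 77 − 1·(-218) = 295  (check: 808·(-23) + 63·295 = 1)
The row with r = 1 (the gcd) gives the Bezout coefficients s = -23, t = 295.
Result: 808 · (-23) + 63 · (295) = 1.

gcd(808, 63) = 1; s = -23, t = 295 (check: 808·(-23) + 63·295 = 1).


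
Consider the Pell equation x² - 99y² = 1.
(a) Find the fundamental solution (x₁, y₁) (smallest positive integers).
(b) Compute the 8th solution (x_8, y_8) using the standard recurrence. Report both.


Step 1: Find the fundamental solution (x₁, y₁) of x² - 99y² = 1.
  Expand √99 as a continued fraction. a₀ = ⌊√99⌋ = 9; iterate m_{k+1} = d_k·a_k − m_k, d_{k+1} = (99 − m_{k+1}²)/d_k, a_{k+1} = ⌊(a₀ + m_{k+1})/d_{k+1}⌋ (starting m₀ = 0, d₀ = 1), with convergents p_k = a_k·p_{k-1} + p_{k-2}, q_k = a_k·q_{k-1} + q_{k-2} (p₋₁ = 1, q₋₁ = 0):
  k = 0: a₀ = 9; p₀/q₀ = 9/1; p₀² − 99·q₀² = 81 − 99 = -18.
  k = 1: m = 9, d = 18, a = ⌊(9 + 9)/18⌋ = 1; p/q = (1·9 + 1)/(1·1 + 0) = 10/1; p² − 99·q² = 100 − 99 = 1.
  The first convergent with p² − 99·q² = 1 gives the fundamental solution (x₁, y₁) = (10, 1).
Step 2: Apply the recurrence (x_{n+1}, y_{n+1}) = (x₁x_n + 99y₁y_n, x₁y_n + y₁x_n) repeatedly.
  From (x_1, y_1) = (10, 1): x_2 = 10·10 + 99·1·1 = 199; y_2 = 10·1 + 1·10 = 20.
  From (x_2, y_2) = (199, 20): x_3 = 10·199 + 99·1·20 = 3970; y_3 = 10·20 + 1·199 = 399.
  From (x_3, y_3) = (3970, 399): x_4 = 10·3970 + 99·1·399 = 79201; y_4 = 10·399 + 1·3970 = 7960.
  From (x_4, y_4) = (79201, 7960): x_5 = 10·79201 + 99·1·7960 = 1580050; y_5 = 10·7960 + 1·79201 = 158801.
  From (x_5, y_5) = (1580050, 158801): x_6 = 10·1580050 + 99·1·158801 = 31521799; y_6 = 10·158801 + 1·1580050 = 3168060.
  From (x_6, y_6) = (31521799, 3168060): x_7 = 10·31521799 + 99·1·3168060 = 628855930; y_7 = 10·3168060 + 1·31521799 = 63202399.
  From (x_7, y_7) = (628855930, 63202399): x_8 = 10·628855930 + 99·1·63202399 = 12545596801; y_8 = 10·63202399 + 1·628855930 = 1260879920.
Step 3: Verify x_8² - 99·y_8² = 157391999093261433601 - 157391999093261433600 = 1 (should be 1). ✓

(x_1, y_1) = (10, 1); (x_8, y_8) = (12545596801, 1260879920).


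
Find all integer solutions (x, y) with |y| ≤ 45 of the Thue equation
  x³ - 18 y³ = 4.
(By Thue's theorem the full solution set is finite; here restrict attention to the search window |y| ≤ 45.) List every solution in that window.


The equation is x³ - 18y³ = 4. For fixed y, x³ = 18·y³ + 4, so a solution requires the RHS to be a perfect cube.
Strategy: iterate y from -45 to 45, compute RHS = 18·y³ + 4, and check whether it is a (positive or negative) perfect cube.
Check small values of y:
  y = 0: RHS = 4 is not a perfect cube.
  y = 1: RHS = 22 is not a perfect cube.
  y = -1: RHS = -14 is not a perfect cube.
  y = 2: RHS = 148 is not a perfect cube.
  y = -2: RHS = -140 is not a perfect cube.
  y = 3: RHS = 490 is not a perfect cube.
  y = -3: RHS = -482 is not a perfect cube.
Continuing the search up to |y| = 45 finds no solutions either.
No (x, y) in the scanned range satisfies the equation.

No integer solutions with |y| ≤ 45.


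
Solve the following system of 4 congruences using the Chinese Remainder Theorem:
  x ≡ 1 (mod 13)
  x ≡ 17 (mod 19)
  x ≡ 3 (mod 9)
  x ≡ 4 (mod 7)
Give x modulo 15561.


Product of moduli M = 13 · 19 · 9 · 7 = 15561.
Merge one congruence at a time:
  Start: x ≡ 1 (mod 13).
  Combine with x ≡ 17 (mod 19); new modulus lcm = 247.
    Write x = 1 + 13·t and substitute into x ≡ 17 (mod 19): 13·t ≡ 17 − 1 = 16 (mod 19).
    The inverse of 13 mod 19 is 3 (since 13·3 = 39 = 2·19 + 1), so t ≡ 3·16 = 48 ≡ 10 (mod 19).
    Then x = 1 + 13·10 = 131, valid modulo lcm(13, 19) = 247: x ≡ 131 (mod 247).
  Combine with x ≡ 3 (mod 9); new modulus lcm = 2223.
    Write x = 131 + 247·t and substitute into x ≡ 3 (mod 9): 247·t ≡ 3 − 131 = -128 (mod 9).
    Reduce coefficients mod 9: 4·t ≡ 7 (mod 9).
    The inverse of 4 mod 9 is 7 (since 4·7 = 28 = 3·9 + 1), so t ≡ 7·7 = 49 ≡ 4 (mod 9).
    Then x = 131 + 247·4 = 1119, valid modulo lcm(247, 9) = 2223: x ≡ 1119 (mod 2223).
  Combine with x ≡ 4 (mod 7); new modulus lcm = 15561.
    Write x = 1119 + 2223·t and substitute into x ≡ 4 (mod 7): 2223·t ≡ 4 − 1119 = -1115 (mod 7).
    Reduce coefficients mod 7: 4·t ≡ 5 (mod 7).
    The inverse of 4 mod 7 is 2 (since 4·2 = 8 = 1·7 + 1), so t ≡ 2·5 = 10 ≡ 3 (mod 7).
    Then x = 1119 + 2223·3 = 7788, valid modulo lcm(2223, 7) = 15561: x ≡ 7788 (mod 15561).
Verify against each original: 7788 mod 13 = 1, 7788 mod 19 = 17, 7788 mod 9 = 3, 7788 mod 7 = 4.

x ≡ 7788 (mod 15561).


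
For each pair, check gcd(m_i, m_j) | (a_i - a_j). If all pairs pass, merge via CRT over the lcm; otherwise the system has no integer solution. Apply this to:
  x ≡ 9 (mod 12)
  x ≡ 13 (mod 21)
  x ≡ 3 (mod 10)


Moduli 12, 21, 10 are not pairwise coprime, so CRT works modulo lcm(m_i) when all pairwise compatibility conditions hold.
Pairwise compatibility: gcd(m_i, m_j) must divide a_i - a_j for every pair.
Merge one congruence at a time:
  Start: x ≡ 9 (mod 12).
  Combine with x ≡ 13 (mod 21): gcd(12, 21) = 3, and 13 - 9 = 4 is NOT divisible by 3.
    ⇒ system is inconsistent (no integer solution).

No solution (the system is inconsistent).


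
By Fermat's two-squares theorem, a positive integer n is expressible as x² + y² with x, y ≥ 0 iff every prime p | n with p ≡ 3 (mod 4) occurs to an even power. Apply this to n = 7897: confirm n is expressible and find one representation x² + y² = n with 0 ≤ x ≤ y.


Step 1: Factor n = 7897 = 53 · 149.
Step 2: Check the mod-4 condition on each prime factor: 53 ≡ 1 (mod 4), exponent 1; 149 ≡ 1 (mod 4), exponent 1.
All primes ≡ 3 (mod 4) appear to even exponent (or don't appear), so by the two-squares theorem n IS expressible as a sum of two squares.
Step 3: Build a representation. Here n = 53 · 149 is a product of primes ≡ 1 (mod 4). Each prime p ≡ 1 (mod 4) is itself a sum of two squares; find a² by testing p − a² for a perfect square:
  53: 53 − 1² = 52, 53 − 2² = 49 = 7² ⇒ 53 = 2² + 7².
  149: 149 − 1² = 148, 149 − 2² = 145, 149 − 3² = 140, 149 − 4² = 133, 149 − 5² = 124, 149 − 6² = 113, 149 − 7² = 100 = 10² ⇒ 149 = 7² + 10².
  Combine using the Brahmagupta–Fibonacci identity (a² + b²)(c² + d²) = (ac − bd)² + (ad + bc)² = (ac + bd)² + (ad − bc)²:
  53 · 149 = 7897: from (2² + 7²)(7² + 10²), take (2·7 − 7·10, 2·10 + 7·7) = (14 − 70, 20 + 49) = (-56, 69); dropping signs (only squares matter) gives (56, 69); check 56² + 69² = 3136 + 4761 = 7897 ✓.
Step 4: Order so x ≤ y and verify: 56² + 69² = 3136 + 4761 = 7897 = n. ✓

n = 7897 = 56² + 69² (one valid representation with x ≤ y).


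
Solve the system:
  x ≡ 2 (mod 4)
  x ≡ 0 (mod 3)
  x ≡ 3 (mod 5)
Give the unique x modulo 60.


Moduli 4, 3, 5 are pairwise coprime; by CRT there is a unique solution modulo M = 4 · 3 · 5 = 60.
Solve pairwise, accumulating the modulus:
  Start with x ≡ 2 (mod 4).
  Combine with x ≡ 0 (mod 3): since gcd(4, 3) = 1, we get a unique residue mod 12.
    Write x = 2 + 4·t and substitute into x ≡ 0 (mod 3): 4·t ≡ 0 − 2 = -2 (mod 3).
    Reduce coefficients mod 3: 1·t ≡ 1 (mod 3).
    So t ≡ 1 (mod 3).
    Then x = 2 + 4·1 = 6, valid modulo lcm(4, 3) = 12: x ≡ 6 (mod 12).
  Combine with x ≡ 3 (mod 5): since gcd(12, 5) = 1, we get a unique residue mod 60.
    Write x = 6 + 12·t and substitute into x ≡ 3 (mod 5): 12·t ≡ 3 − 6 = -3 (mod 5).
    Reduce coefficients mod 5: 2·t ≡ 2 (mod 5).
    The inverse of 2 mod 5 is 3 (since 2·3 = 6 = 1·5 + 1), so t ≡ 3·2 = 6 ≡ 1 (mod 5).
    Then x = 6 + 12·1 = 18, valid modulo lcm(12, 5) = 60: x ≡ 18 (mod 60).
Verify: 18 mod 4 = 2 ✓, 18 mod 3 = 0 ✓, 18 mod 5 = 3 ✓.

x ≡ 18 (mod 60).


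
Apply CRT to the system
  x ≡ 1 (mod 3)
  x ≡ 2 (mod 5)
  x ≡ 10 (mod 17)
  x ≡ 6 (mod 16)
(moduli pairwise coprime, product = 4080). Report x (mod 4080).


Product of moduli M = 3 · 5 · 17 · 16 = 4080.
Merge one congruence at a time:
  Start: x ≡ 1 (mod 3).
  Combine with x ≡ 2 (mod 5); new modulus lcm = 15.
    Write x = 1 + 3·t and substitute into x ≡ 2 (mod 5): 3·t ≡ 2 − 1 = 1 (mod 5).
    The inverse of 3 mod 5 is 2 (since 3·2 = 6 = 1·5 + 1), so t ≡ 2·1 = 2 ≡ 2 (mod 5).
    Then x = 1 + 3·2 = 7, valid modulo lcm(3, 5) = 15: x ≡ 7 (mod 15).
  Combine with x ≡ 10 (mod 17); new modulus lcm = 255.
    Write x = 7 + 15·t and substitute into x ≡ 10 (mod 17): 15·t ≡ 10 − 7 = 3 (mod 17).
    The inverse of 15 mod 17 is 8 (since 15·8 = 120 = 7·17 + 1), so t ≡ 8·3 = 24 ≡ 7 (mod 17).
    Then x = 7 + 15·7 = 112, valid modulo lcm(15, 17) = 255: x ≡ 112 (mod 255).
  Combine with x ≡ 6 (mod 16); new modulus lcm = 4080.
    Write x = 112 + 255·t and substitute into x ≡ 6 (mod 16): 255·t ≡ 6 − 112 = -106 (mod 16).
    Reduce coefficients mod 16: 15·t ≡ 6 (mod 16).
    The inverse of 15 mod 16 is 15 (since 15·15 = 225 = 14·16 + 1), so t ≡ 15·6 = 90 ≡ 10 (mod 16).
    Then x = 112 + 255·10 = 2662, valid modulo lcm(255, 16) = 4080: x ≡ 2662 (mod 4080).
Verify against each original: 2662 mod 3 = 1, 2662 mod 5 = 2, 2662 mod 17 = 10, 2662 mod 16 = 6.

x ≡ 2662 (mod 4080).


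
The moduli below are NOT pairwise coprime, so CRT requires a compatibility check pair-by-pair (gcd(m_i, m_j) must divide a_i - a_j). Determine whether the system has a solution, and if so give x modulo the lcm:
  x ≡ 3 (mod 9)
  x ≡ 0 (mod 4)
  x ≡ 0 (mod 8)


Moduli 9, 4, 8 are not pairwise coprime, so CRT works modulo lcm(m_i) when all pairwise compatibility conditions hold.
Pairwise compatibility: gcd(m_i, m_j) must divide a_i - a_j for every pair.
Merge one congruence at a time:
  Start: x ≡ 3 (mod 9).
  Combine with x ≡ 0 (mod 4): gcd(9, 4) = 1; 0 - 3 = -3, which IS divisible by 1, so compatible.
    Write x = 3 + 9·t and substitute into x ≡ 0 (mod 4): 9·t ≡ 0 − 3 = -3 (mod 4).
    Reduce coefficients mod 4: 1·t ≡ 1 (mod 4).
    So t ≡ 1 (mod 4).
    Then x = 3 + 9·1 = 12, valid modulo lcm(9, 4) = 36: x ≡ 12 (mod 36).
  Combine with x ≡ 0 (mod 8): gcd(36, 8) = 4; 0 - 12 = -12, which IS divisible by 4, so compatible.
    Write x = 12 + 36·t and substitute into x ≡ 0 (mod 8): 36·t ≡ 0 − 12 = -12 (mod 8).
    Divide the congruence (and modulus) by g = 4: 9·t ≡ -3 (mod 2).
    Reduce coefficients mod 2: 1·t ≡ 1 (mod 2).
    So t ≡ 1 (mod 2).
    Then x = 12 + 36·1 = 48, valid modulo lcm(36, 8) = 72: x ≡ 48 (mod 72).
Verify: 48 mod 9 = 3, 48 mod 4 = 0, 48 mod 8 = 0.

x ≡ 48 (mod 72).
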